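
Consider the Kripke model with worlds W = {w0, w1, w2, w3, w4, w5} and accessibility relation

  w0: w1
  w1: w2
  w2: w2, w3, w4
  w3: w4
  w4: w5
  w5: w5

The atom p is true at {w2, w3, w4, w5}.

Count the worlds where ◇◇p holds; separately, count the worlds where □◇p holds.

6 and 6

For ◇◇p:
w0: successors {w1}; ◇p there: w1:T. ✓
w1: successors {w2}; ◇p there: w2:T. ✓
w2: successors {w2, w3, w4}; ◇p there: w2:T, w3:T, w4:T. ✓
w3: successors {w4}; ◇p there: w4:T. ✓
w4: successors {w5}; ◇p there: w5:T. ✓
w5: successors {w5}; ◇p there: w5:T. ✓
— 6 worlds.
For □◇p:
w0: successors {w1}; ◇p there: w1:T. ✓
w1: successors {w2}; ◇p there: w2:T. ✓
w2: successors {w2, w3, w4}; ◇p there: w2:T, w3:T, w4:T. ✓
w3: successors {w4}; ◇p there: w4:T. ✓
w4: successors {w5}; ◇p there: w5:T. ✓
w5: successors {w5}; ◇p there: w5:T. ✓
— 6 worlds.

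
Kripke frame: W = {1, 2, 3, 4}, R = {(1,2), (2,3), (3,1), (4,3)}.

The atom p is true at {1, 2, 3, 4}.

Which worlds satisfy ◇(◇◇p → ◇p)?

{1, 2, 3, 4}

1: successors {2}; ◇◇p → ◇p there: 2:T. ✓
2: successors {3}; ◇◇p → ◇p there: 3:T. ✓
3: successors {1}; ◇◇p → ◇p there: 1:T. ✓
4: successors {3}; ◇◇p → ◇p there: 3:T. ✓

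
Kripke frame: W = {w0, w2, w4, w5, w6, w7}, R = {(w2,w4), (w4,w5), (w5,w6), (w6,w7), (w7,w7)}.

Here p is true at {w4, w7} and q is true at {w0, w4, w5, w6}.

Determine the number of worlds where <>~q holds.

2

w0: no successors, so <>~q fails. ✗
w2: successors {w4}; ~q there: w4:F. ✗
w4: successors {w5}; ~q there: w5:F. ✗
w5: successors {w6}; ~q there: w6:F. ✗
w6: successors {w7}; ~q there: w7:T. ✓
w7: successors {w7}; ~q there: w7:T. ✓
Satisfying worlds: {w6, w7}.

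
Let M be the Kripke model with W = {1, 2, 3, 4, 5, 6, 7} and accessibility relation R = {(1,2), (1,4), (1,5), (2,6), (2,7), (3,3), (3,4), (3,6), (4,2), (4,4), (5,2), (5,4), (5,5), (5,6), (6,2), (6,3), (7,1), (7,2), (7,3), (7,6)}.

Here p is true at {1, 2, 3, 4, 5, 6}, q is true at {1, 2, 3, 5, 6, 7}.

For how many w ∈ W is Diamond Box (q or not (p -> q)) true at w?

1: successors {2, 4, 5}; Box (q or not (p -> q)) there: 2:T, 4:T, 5:T. ✓
2: successors {6, 7}; Box (q or not (p -> q)) there: 6:T, 7:T. ✓
3: successors {3, 4, 6}; Box (q or not (p -> q)) there: 3:T, 4:T, 6:T. ✓
4: successors {2, 4}; Box (q or not (p -> q)) there: 2:T, 4:T. ✓
5: successors {2, 4, 5, 6}; Box (q or not (p -> q)) there: 2:T, 4:T, 5:T, 6:T. ✓
6: successors {2, 3}; Box (q or not (p -> q)) there: 2:T, 3:T. ✓
7: successors {1, 2, 3, 6}; Box (q or not (p -> q)) there: 1:T, 2:T, 3:T, 6:T. ✓
Satisfying worlds: {1, 2, 3, 4, 5, 6, 7}.

7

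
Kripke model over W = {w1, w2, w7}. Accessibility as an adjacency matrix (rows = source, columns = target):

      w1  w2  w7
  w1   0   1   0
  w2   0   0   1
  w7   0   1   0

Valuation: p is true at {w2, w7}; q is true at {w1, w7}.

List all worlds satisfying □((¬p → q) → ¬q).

w1: successors {w2}; (¬p → q) → ¬q there: w2:T. ✓
w2: successors {w7}; (¬p → q) → ¬q there: w7:F. ✗
w7: successors {w2}; (¬p → q) → ¬q there: w2:T. ✓

{w1, w7}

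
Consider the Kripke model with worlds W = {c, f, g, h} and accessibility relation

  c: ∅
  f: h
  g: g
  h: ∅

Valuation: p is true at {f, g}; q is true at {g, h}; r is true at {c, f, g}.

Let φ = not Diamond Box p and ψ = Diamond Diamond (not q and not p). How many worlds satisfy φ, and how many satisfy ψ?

For not Diamond Box p:
c: Diamond Box p is F. ✓
f: Diamond Box p is T. ✗
g: Diamond Box p is T. ✗
h: Diamond Box p is F. ✓
— 2 worlds.
For Diamond Diamond (not q and not p):
c: no successors, so Diamond Diamond (not q and not p) fails. ✗
f: successors {h}; Diamond (not q and not p) there: h:F. ✗
g: successors {g}; Diamond (not q and not p) there: g:F. ✗
h: no successors, so Diamond Diamond (not q and not p) fails. ✗
— 0 worlds.

2 and 0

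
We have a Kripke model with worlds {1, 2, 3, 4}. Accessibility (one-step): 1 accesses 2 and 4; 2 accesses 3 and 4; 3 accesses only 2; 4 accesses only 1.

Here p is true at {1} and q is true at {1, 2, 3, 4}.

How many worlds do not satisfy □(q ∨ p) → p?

3

1: □(q ∨ p) is T, p is T. ✓
2: □(q ∨ p) is T, p is F. ✗
3: □(q ∨ p) is T, p is F. ✗
4: □(q ∨ p) is T, p is F. ✗
Satisfying worlds: {1}.
So □(q ∨ p) → p fails at the other 3 worlds.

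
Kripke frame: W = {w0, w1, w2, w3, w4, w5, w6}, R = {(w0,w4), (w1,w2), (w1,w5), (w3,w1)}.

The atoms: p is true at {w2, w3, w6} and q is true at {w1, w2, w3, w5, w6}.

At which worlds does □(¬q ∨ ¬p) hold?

w0: successors {w4}; ¬q ∨ ¬p there: w4:T. ✓
w1: successors {w2, w5}; ¬q ∨ ¬p there: w2:F, w5:T. ✗
w2: no successors, so □(¬q ∨ ¬p) holds vacuously. ✓
w3: successors {w1}; ¬q ∨ ¬p there: w1:T. ✓
w4: no successors, so □(¬q ∨ ¬p) holds vacuously. ✓
w5: no successors, so □(¬q ∨ ¬p) holds vacuously. ✓
w6: no successors, so □(¬q ∨ ¬p) holds vacuously. ✓

{w0, w2, w3, w4, w5, w6}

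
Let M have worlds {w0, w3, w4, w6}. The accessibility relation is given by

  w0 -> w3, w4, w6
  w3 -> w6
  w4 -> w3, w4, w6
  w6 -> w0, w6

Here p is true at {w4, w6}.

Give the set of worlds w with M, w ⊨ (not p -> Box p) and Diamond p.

w0: not p -> Box p is F, Diamond p is T. ✗
w3: not p -> Box p is T, Diamond p is T. ✓
w4: not p -> Box p is T, Diamond p is T. ✓
w6: not p -> Box p is T, Diamond p is T. ✓

{w3, w4, w6}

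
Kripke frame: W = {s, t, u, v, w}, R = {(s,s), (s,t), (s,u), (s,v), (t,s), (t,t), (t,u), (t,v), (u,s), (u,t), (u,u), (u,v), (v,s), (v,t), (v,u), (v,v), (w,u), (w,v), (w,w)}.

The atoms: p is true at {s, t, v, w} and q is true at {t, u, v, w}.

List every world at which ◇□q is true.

{w}

s: successors {s, t, u, v}; □q there: s:F, t:F, u:F, v:F. ✗
t: successors {s, t, u, v}; □q there: s:F, t:F, u:F, v:F. ✗
u: successors {s, t, u, v}; □q there: s:F, t:F, u:F, v:F. ✗
v: successors {s, t, u, v}; □q there: s:F, t:F, u:F, v:F. ✗
w: successors {u, v, w}; □q there: u:F, v:F, w:T. ✓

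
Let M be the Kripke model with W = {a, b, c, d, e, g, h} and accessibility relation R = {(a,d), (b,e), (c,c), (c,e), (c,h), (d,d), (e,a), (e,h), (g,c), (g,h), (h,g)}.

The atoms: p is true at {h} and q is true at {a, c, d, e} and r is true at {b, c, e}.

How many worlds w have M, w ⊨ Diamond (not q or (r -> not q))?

6

a: successors {d}; not q or (r -> not q) there: d:T. ✓
b: successors {e}; not q or (r -> not q) there: e:F. ✗
c: successors {c, e, h}; not q or (r -> not q) there: c:F, e:F, h:T. ✓
d: successors {d}; not q or (r -> not q) there: d:T. ✓
e: successors {a, h}; not q or (r -> not q) there: a:T, h:T. ✓
g: successors {c, h}; not q or (r -> not q) there: c:F, h:T. ✓
h: successors {g}; not q or (r -> not q) there: g:T. ✓
Satisfying worlds: {a, c, d, e, g, h}.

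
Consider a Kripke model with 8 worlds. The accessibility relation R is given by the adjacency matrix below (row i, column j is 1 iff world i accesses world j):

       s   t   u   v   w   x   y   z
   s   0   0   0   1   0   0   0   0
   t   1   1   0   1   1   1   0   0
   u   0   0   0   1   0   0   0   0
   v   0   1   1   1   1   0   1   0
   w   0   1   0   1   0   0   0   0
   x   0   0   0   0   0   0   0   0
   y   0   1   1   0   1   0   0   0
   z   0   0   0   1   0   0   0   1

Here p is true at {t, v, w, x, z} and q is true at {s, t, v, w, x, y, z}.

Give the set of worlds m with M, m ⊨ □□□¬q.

s: successors {v}; □□¬q there: v:F. ✗
t: successors {s, t, v, w, x}; □□¬q there: s:F, t:F, v:F, w:F, x:T. ✗
u: successors {v}; □□¬q there: v:F. ✗
v: successors {t, u, v, w, y}; □□¬q there: t:F, u:F, v:F, w:F, y:F. ✗
w: successors {t, v}; □□¬q there: t:F, v:F. ✗
x: no successors, so □□□¬q holds vacuously. ✓
y: successors {t, u, w}; □□¬q there: t:F, u:F, w:F. ✗
z: successors {v, z}; □□¬q there: v:F, z:F. ✗

{x}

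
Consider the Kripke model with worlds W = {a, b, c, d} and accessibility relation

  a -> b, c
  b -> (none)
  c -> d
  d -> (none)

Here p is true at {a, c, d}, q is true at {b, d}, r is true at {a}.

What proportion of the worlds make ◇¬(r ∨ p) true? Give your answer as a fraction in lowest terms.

1/4

a: successors {b, c}; ¬(r ∨ p) there: b:T, c:F. ✓
b: no successors, so ◇¬(r ∨ p) fails. ✗
c: successors {d}; ¬(r ∨ p) there: d:F. ✗
d: no successors, so ◇¬(r ∨ p) fails. ✗
That's 1 of 4 worlds, so 1/4.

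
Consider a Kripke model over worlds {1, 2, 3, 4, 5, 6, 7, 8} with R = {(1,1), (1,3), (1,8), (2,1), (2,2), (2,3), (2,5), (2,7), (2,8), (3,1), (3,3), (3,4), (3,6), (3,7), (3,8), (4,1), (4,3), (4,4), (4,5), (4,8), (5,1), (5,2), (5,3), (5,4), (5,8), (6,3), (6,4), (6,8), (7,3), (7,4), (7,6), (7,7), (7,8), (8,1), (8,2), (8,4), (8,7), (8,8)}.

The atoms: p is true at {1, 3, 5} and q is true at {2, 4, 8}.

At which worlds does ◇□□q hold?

∅

1: successors {1, 3, 8}; □□q there: 1:F, 3:F, 8:F. ✗
2: successors {1, 2, 3, 5, 7, 8}; □□q there: 1:F, 2:F, 3:F, 5:F, 7:F, 8:F. ✗
3: successors {1, 3, 4, 6, 7, 8}; □□q there: 1:F, 3:F, 4:F, 6:F, 7:F, 8:F. ✗
4: successors {1, 3, 4, 5, 8}; □□q there: 1:F, 3:F, 4:F, 5:F, 8:F. ✗
5: successors {1, 2, 3, 4, 8}; □□q there: 1:F, 2:F, 3:F, 4:F, 8:F. ✗
6: successors {3, 4, 8}; □□q there: 3:F, 4:F, 8:F. ✗
7: successors {3, 4, 6, 7, 8}; □□q there: 3:F, 4:F, 6:F, 7:F, 8:F. ✗
8: successors {1, 2, 4, 7, 8}; □□q there: 1:F, 2:F, 4:F, 7:F, 8:F. ✗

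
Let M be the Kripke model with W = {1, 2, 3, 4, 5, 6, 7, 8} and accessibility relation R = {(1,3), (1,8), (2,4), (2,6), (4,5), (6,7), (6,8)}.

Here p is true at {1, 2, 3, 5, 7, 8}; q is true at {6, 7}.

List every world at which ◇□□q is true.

{1, 2, 4, 6}

1: successors {3, 8}; □□q there: 3:T, 8:T. ✓
2: successors {4, 6}; □□q there: 4:T, 6:T. ✓
3: no successors, so ◇□□q fails. ✗
4: successors {5}; □□q there: 5:T. ✓
5: no successors, so ◇□□q fails. ✗
6: successors {7, 8}; □□q there: 7:T, 8:T. ✓
7: no successors, so ◇□□q fails. ✗
8: no successors, so ◇□□q fails. ✗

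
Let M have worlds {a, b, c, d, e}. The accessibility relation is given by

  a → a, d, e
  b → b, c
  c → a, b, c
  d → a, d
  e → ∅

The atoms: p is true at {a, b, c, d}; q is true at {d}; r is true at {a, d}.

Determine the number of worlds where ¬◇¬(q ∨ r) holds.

2

a: ◇¬(q ∨ r) is T. ✗
b: ◇¬(q ∨ r) is T. ✗
c: ◇¬(q ∨ r) is T. ✗
d: ◇¬(q ∨ r) is F. ✓
e: ◇¬(q ∨ r) is F. ✓
Satisfying worlds: {d, e}.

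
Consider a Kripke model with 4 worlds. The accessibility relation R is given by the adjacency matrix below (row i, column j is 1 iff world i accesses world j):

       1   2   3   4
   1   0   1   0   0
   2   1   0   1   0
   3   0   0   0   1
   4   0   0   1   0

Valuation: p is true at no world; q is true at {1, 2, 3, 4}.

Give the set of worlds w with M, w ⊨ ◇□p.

1: successors {2}; □p there: 2:F. ✗
2: successors {1, 3}; □p there: 1:F, 3:F. ✗
3: successors {4}; □p there: 4:F. ✗
4: successors {3}; □p there: 3:F. ✗

∅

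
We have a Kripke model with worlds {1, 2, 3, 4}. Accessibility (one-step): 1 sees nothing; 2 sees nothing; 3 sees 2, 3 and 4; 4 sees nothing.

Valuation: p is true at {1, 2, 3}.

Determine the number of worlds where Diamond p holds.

1: no successors, so Diamond p fails. ✗
2: no successors, so Diamond p fails. ✗
3: successors {2, 3, 4}; p there: 2:T, 3:T, 4:F. ✓
4: no successors, so Diamond p fails. ✗
Satisfying worlds: {3}.

1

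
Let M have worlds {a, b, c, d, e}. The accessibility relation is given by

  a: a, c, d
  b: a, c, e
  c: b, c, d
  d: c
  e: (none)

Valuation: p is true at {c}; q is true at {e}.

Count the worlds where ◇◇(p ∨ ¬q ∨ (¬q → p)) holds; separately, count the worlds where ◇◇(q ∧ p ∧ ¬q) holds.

4 and 0

For ◇◇(p ∨ ¬q ∨ (¬q → p)):
a: successors {a, c, d}; ◇(p ∨ ¬q ∨ (¬q → p)) there: a:T, c:T, d:T. ✓
b: successors {a, c, e}; ◇(p ∨ ¬q ∨ (¬q → p)) there: a:T, c:T, e:F. ✓
c: successors {b, c, d}; ◇(p ∨ ¬q ∨ (¬q → p)) there: b:T, c:T, d:T. ✓
d: successors {c}; ◇(p ∨ ¬q ∨ (¬q → p)) there: c:T. ✓
e: no successors, so ◇◇(p ∨ ¬q ∨ (¬q → p)) fails. ✗
— 4 worlds.
For ◇◇(q ∧ p ∧ ¬q):
a: successors {a, c, d}; ◇(q ∧ p ∧ ¬q) there: a:F, c:F, d:F. ✗
b: successors {a, c, e}; ◇(q ∧ p ∧ ¬q) there: a:F, c:F, e:F. ✗
c: successors {b, c, d}; ◇(q ∧ p ∧ ¬q) there: b:F, c:F, d:F. ✗
d: successors {c}; ◇(q ∧ p ∧ ¬q) there: c:F. ✗
e: no successors, so ◇◇(q ∧ p ∧ ¬q) fails. ✗
— 0 worlds.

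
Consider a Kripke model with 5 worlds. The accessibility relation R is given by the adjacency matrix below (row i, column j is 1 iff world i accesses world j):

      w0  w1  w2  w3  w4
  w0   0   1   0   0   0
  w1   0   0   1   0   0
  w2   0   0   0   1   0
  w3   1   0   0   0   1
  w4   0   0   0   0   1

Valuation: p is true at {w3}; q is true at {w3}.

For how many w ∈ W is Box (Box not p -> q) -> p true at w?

3

w0: Box (Box not p -> q) is F, p is F. ✓
w1: Box (Box not p -> q) is T, p is F. ✗
w2: Box (Box not p -> q) is T, p is F. ✗
w3: Box (Box not p -> q) is F, p is T. ✓
w4: Box (Box not p -> q) is F, p is F. ✓
Satisfying worlds: {w0, w3, w4}.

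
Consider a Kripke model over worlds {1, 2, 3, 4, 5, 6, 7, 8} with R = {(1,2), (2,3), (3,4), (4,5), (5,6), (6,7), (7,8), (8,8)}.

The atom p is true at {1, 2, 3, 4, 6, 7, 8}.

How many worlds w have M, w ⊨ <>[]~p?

1

1: successors {2}; []~p there: 2:F. ✗
2: successors {3}; []~p there: 3:F. ✗
3: successors {4}; []~p there: 4:T. ✓
4: successors {5}; []~p there: 5:F. ✗
5: successors {6}; []~p there: 6:F. ✗
6: successors {7}; []~p there: 7:F. ✗
7: successors {8}; []~p there: 8:F. ✗
8: successors {8}; []~p there: 8:F. ✗
Satisfying worlds: {3}.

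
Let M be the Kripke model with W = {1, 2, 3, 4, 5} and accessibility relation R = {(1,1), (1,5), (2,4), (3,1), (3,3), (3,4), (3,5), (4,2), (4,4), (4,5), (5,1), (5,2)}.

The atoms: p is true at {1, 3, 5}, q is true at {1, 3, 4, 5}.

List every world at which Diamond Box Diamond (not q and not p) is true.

{4, 5}

1: successors {1, 5}; Box Diamond (not q and not p) there: 1:F, 5:F. ✗
2: successors {4}; Box Diamond (not q and not p) there: 4:F. ✗
3: successors {1, 3, 4, 5}; Box Diamond (not q and not p) there: 1:F, 3:F, 4:F, 5:F. ✗
4: successors {2, 4, 5}; Box Diamond (not q and not p) there: 2:T, 4:F, 5:F. ✓
5: successors {1, 2}; Box Diamond (not q and not p) there: 1:F, 2:T. ✓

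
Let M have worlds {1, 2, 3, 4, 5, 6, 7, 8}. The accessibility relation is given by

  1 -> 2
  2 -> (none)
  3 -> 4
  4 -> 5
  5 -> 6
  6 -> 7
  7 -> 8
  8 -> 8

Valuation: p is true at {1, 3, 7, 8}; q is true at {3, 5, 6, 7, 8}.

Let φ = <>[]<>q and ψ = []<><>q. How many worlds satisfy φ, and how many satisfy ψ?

7 and 7

For <>[]<>q:
1: successors {2}; []<>q there: 2:T. ✓
2: no successors, so <>[]<>q fails. ✗
3: successors {4}; []<>q there: 4:T. ✓
4: successors {5}; []<>q there: 5:T. ✓
5: successors {6}; []<>q there: 6:T. ✓
6: successors {7}; []<>q there: 7:T. ✓
7: successors {8}; []<>q there: 8:T. ✓
8: successors {8}; []<>q there: 8:T. ✓
— 7 worlds.
For []<><>q:
1: successors {2}; <><>q there: 2:F. ✗
2: no successors, so []<><>q holds vacuously. ✓
3: successors {4}; <><>q there: 4:T. ✓
4: successors {5}; <><>q there: 5:T. ✓
5: successors {6}; <><>q there: 6:T. ✓
6: successors {7}; <><>q there: 7:T. ✓
7: successors {8}; <><>q there: 8:T. ✓
8: successors {8}; <><>q there: 8:T. ✓
— 7 worlds.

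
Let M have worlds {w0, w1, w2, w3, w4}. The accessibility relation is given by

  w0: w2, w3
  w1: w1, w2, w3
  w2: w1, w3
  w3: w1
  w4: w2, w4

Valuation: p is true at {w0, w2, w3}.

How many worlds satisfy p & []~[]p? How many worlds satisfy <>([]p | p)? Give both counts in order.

For p & []~[]p:
w0: p is T, []~[]p is T. ✓
w1: p is F, []~[]p is T. ✗
w2: p is T, []~[]p is T. ✓
w3: p is T, []~[]p is T. ✓
w4: p is F, []~[]p is T. ✗
— 3 worlds.
For <>([]p | p):
w0: successors {w2, w3}; []p | p there: w2:T, w3:T. ✓
w1: successors {w1, w2, w3}; []p | p there: w1:F, w2:T, w3:T. ✓
w2: successors {w1, w3}; []p | p there: w1:F, w3:T. ✓
w3: successors {w1}; []p | p there: w1:F. ✗
w4: successors {w2, w4}; []p | p there: w2:T, w4:F. ✓
— 4 worlds.

3 and 4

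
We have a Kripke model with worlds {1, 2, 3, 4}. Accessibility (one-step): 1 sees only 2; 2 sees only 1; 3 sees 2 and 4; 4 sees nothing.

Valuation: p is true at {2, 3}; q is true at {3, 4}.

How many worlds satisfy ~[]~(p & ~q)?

1: []~(p & ~q) is F. ✓
2: []~(p & ~q) is T. ✗
3: []~(p & ~q) is F. ✓
4: []~(p & ~q) is T. ✗
Satisfying worlds: {1, 3}.

2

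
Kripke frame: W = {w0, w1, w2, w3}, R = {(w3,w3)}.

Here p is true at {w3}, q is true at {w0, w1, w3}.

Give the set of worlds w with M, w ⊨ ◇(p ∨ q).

{w3}

w0: no successors, so ◇(p ∨ q) fails. ✗
w1: no successors, so ◇(p ∨ q) fails. ✗
w2: no successors, so ◇(p ∨ q) fails. ✗
w3: successors {w3}; p ∨ q there: w3:T. ✓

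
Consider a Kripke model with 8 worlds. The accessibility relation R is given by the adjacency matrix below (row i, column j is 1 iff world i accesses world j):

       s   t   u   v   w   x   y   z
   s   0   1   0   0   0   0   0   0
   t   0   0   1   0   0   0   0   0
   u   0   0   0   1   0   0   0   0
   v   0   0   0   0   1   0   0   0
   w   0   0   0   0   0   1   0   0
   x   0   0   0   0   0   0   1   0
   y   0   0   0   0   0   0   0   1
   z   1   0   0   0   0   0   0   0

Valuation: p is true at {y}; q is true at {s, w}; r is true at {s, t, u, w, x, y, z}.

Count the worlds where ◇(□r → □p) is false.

s: successors {t}; □r → □p there: t:F. ✗
t: successors {u}; □r → □p there: u:T. ✓
u: successors {v}; □r → □p there: v:F. ✗
v: successors {w}; □r → □p there: w:F. ✗
w: successors {x}; □r → □p there: x:T. ✓
x: successors {y}; □r → □p there: y:F. ✗
y: successors {z}; □r → □p there: z:F. ✗
z: successors {s}; □r → □p there: s:F. ✗
Satisfying worlds: {t, w}.
So ◇(□r → □p) fails at the other 6 worlds.

6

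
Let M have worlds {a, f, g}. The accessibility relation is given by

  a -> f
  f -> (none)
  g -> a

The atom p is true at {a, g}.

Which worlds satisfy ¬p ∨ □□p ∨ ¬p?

{a, f}

a: ¬p ∨ □□p is T, ¬p is F. ✓
f: ¬p ∨ □□p is T, ¬p is T. ✓
g: ¬p ∨ □□p is F, ¬p is F. ✗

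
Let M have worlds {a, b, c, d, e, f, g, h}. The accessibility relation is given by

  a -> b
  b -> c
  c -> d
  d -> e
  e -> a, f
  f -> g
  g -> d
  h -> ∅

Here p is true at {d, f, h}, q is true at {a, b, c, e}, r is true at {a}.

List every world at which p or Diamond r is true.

{d, e, f, h}

a: p is F, Diamond r is F. ✗
b: p is F, Diamond r is F. ✗
c: p is F, Diamond r is F. ✗
d: p is T, Diamond r is F. ✓
e: p is F, Diamond r is T. ✓
f: p is T, Diamond r is F. ✓
g: p is F, Diamond r is F. ✗
h: p is T, Diamond r is F. ✓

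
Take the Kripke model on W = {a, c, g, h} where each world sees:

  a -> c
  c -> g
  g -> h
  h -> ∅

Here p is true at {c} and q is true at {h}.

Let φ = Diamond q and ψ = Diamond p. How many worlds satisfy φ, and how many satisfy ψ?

1 and 1

For Diamond q:
a: successors {c}; q there: c:F. ✗
c: successors {g}; q there: g:F. ✗
g: successors {h}; q there: h:T. ✓
h: no successors, so Diamond q fails. ✗
— 1 world.
For Diamond p:
a: successors {c}; p there: c:T. ✓
c: successors {g}; p there: g:F. ✗
g: successors {h}; p there: h:F. ✗
h: no successors, so Diamond p fails. ✗
— 1 world.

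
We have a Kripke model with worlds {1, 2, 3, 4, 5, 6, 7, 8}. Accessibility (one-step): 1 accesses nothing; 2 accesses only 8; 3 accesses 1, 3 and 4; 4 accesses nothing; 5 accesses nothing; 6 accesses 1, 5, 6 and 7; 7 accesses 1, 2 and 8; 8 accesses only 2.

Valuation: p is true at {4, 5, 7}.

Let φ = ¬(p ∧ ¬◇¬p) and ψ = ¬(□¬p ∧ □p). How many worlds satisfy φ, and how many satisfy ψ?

For ¬(p ∧ ¬◇¬p):
1: p ∧ ¬◇¬p is F. ✓
2: p ∧ ¬◇¬p is F. ✓
3: p ∧ ¬◇¬p is F. ✓
4: p ∧ ¬◇¬p is T. ✗
5: p ∧ ¬◇¬p is T. ✗
6: p ∧ ¬◇¬p is F. ✓
7: p ∧ ¬◇¬p is F. ✓
8: p ∧ ¬◇¬p is F. ✓
— 6 worlds.
For ¬(□¬p ∧ □p):
1: □¬p ∧ □p is T. ✗
2: □¬p ∧ □p is F. ✓
3: □¬p ∧ □p is F. ✓
4: □¬p ∧ □p is T. ✗
5: □¬p ∧ □p is T. ✗
6: □¬p ∧ □p is F. ✓
7: □¬p ∧ □p is F. ✓
8: □¬p ∧ □p is F. ✓
— 5 worlds.

6 and 5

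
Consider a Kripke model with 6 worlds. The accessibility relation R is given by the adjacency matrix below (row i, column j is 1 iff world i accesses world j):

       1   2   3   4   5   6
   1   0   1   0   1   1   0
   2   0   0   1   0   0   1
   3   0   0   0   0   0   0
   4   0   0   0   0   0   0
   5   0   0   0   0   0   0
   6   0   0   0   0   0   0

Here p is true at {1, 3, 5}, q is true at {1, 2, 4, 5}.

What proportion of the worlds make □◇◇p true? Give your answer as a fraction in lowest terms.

2/3

1: successors {2, 4, 5}; ◇◇p there: 2:F, 4:F, 5:F. ✗
2: successors {3, 6}; ◇◇p there: 3:F, 6:F. ✗
3: no successors, so □◇◇p holds vacuously. ✓
4: no successors, so □◇◇p holds vacuously. ✓
5: no successors, so □◇◇p holds vacuously. ✓
6: no successors, so □◇◇p holds vacuously. ✓
That's 4 of 6 worlds, so 4/6 = 2/3.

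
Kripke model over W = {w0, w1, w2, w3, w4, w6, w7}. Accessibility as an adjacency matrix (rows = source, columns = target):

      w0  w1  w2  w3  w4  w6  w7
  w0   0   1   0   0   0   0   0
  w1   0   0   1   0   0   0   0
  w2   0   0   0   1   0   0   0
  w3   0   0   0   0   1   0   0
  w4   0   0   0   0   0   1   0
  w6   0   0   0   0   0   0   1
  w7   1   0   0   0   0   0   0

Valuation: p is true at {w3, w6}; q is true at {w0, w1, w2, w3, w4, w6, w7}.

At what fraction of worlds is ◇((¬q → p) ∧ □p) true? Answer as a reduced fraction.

2/7

w0: successors {w1}; (¬q → p) ∧ □p there: w1:F. ✗
w1: successors {w2}; (¬q → p) ∧ □p there: w2:T. ✓
w2: successors {w3}; (¬q → p) ∧ □p there: w3:F. ✗
w3: successors {w4}; (¬q → p) ∧ □p there: w4:T. ✓
w4: successors {w6}; (¬q → p) ∧ □p there: w6:F. ✗
w6: successors {w7}; (¬q → p) ∧ □p there: w7:F. ✗
w7: successors {w0}; (¬q → p) ∧ □p there: w0:F. ✗
That's 2 of 7 worlds, so 2/7.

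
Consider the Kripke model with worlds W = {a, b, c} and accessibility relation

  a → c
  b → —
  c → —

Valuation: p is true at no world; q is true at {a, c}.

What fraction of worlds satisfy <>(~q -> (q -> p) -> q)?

1/3

a: successors {c}; ~q -> (q -> p) -> q there: c:T. ✓
b: no successors, so <>(~q -> (q -> p) -> q) fails. ✗
c: no successors, so <>(~q -> (q -> p) -> q) fails. ✗
That's 1 of 3 worlds, so 1/3.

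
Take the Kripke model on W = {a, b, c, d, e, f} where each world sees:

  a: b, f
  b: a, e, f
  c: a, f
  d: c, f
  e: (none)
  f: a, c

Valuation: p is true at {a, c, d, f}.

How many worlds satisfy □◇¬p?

1

a: successors {b, f}; ◇¬p there: b:T, f:F. ✗
b: successors {a, e, f}; ◇¬p there: a:T, e:F, f:F. ✗
c: successors {a, f}; ◇¬p there: a:T, f:F. ✗
d: successors {c, f}; ◇¬p there: c:F, f:F. ✗
e: no successors, so □◇¬p holds vacuously. ✓
f: successors {a, c}; ◇¬p there: a:T, c:F. ✗
Satisfying worlds: {e}.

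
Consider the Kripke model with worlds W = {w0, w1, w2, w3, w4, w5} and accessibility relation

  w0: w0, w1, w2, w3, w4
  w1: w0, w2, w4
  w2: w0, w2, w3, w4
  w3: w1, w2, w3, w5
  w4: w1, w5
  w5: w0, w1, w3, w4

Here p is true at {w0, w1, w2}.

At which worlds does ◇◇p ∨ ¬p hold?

{w0, w1, w2, w3, w4, w5}

w0: ◇◇p is T, ¬p is F. ✓
w1: ◇◇p is T, ¬p is F. ✓
w2: ◇◇p is T, ¬p is F. ✓
w3: ◇◇p is T, ¬p is T. ✓
w4: ◇◇p is T, ¬p is T. ✓
w5: ◇◇p is T, ¬p is T. ✓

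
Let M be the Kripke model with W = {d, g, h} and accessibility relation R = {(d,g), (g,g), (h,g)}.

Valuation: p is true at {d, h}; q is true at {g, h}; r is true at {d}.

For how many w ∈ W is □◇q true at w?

3

d: successors {g}; ◇q there: g:T. ✓
g: successors {g}; ◇q there: g:T. ✓
h: successors {g}; ◇q there: g:T. ✓
Satisfying worlds: {d, g, h}.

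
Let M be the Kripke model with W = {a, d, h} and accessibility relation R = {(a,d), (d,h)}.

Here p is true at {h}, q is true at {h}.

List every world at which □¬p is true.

a: successors {d}; ¬p there: d:T. ✓
d: successors {h}; ¬p there: h:F. ✗
h: no successors, so □¬p holds vacuously. ✓

{a, h}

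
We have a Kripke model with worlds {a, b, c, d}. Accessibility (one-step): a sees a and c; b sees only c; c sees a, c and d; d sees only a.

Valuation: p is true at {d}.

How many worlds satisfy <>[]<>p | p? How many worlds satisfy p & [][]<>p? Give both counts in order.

1 and 0

For <>[]<>p | p:
a: <>[]<>p is F, p is F. ✗
b: <>[]<>p is F, p is F. ✗
c: <>[]<>p is F, p is F. ✗
d: <>[]<>p is F, p is T. ✓
— 1 world.
For p & [][]<>p:
a: p is F, [][]<>p is F. ✗
b: p is F, [][]<>p is F. ✗
c: p is F, [][]<>p is F. ✗
d: p is T, [][]<>p is F. ✗
— 0 worlds.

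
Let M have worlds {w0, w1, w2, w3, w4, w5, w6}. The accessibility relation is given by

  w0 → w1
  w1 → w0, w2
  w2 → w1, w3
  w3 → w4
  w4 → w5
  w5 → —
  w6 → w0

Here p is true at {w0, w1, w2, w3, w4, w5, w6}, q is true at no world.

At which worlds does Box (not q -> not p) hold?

w0: successors {w1}; not q -> not p there: w1:F. ✗
w1: successors {w0, w2}; not q -> not p there: w0:F, w2:F. ✗
w2: successors {w1, w3}; not q -> not p there: w1:F, w3:F. ✗
w3: successors {w4}; not q -> not p there: w4:F. ✗
w4: successors {w5}; not q -> not p there: w5:F. ✗
w5: no successors, so Box (not q -> not p) holds vacuously. ✓
w6: successors {w0}; not q -> not p there: w0:F. ✗

{w5}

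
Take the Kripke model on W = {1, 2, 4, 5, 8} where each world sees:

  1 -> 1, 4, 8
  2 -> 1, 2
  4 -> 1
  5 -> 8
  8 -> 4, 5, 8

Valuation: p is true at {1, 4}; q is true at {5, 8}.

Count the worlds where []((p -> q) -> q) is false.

1: successors {1, 4, 8}; (p -> q) -> q there: 1:T, 4:T, 8:T. ✓
2: successors {1, 2}; (p -> q) -> q there: 1:T, 2:F. ✗
4: successors {1}; (p -> q) -> q there: 1:T. ✓
5: successors {8}; (p -> q) -> q there: 8:T. ✓
8: successors {4, 5, 8}; (p -> q) -> q there: 4:T, 5:T, 8:T. ✓
Satisfying worlds: {1, 4, 5, 8}.
So []((p -> q) -> q) fails at the other 1 world.

1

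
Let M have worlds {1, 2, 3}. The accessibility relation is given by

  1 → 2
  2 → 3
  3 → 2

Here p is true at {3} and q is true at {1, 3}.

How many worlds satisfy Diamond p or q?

1: Diamond p is F, q is T. ✓
2: Diamond p is T, q is F. ✓
3: Diamond p is F, q is T. ✓
Satisfying worlds: {1, 2, 3}.

3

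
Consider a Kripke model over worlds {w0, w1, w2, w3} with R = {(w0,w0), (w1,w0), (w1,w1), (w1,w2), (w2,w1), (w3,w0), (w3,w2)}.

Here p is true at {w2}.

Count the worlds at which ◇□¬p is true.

w0: successors {w0}; □¬p there: w0:T. ✓
w1: successors {w0, w1, w2}; □¬p there: w0:T, w1:F, w2:T. ✓
w2: successors {w1}; □¬p there: w1:F. ✗
w3: successors {w0, w2}; □¬p there: w0:T, w2:T. ✓
Satisfying worlds: {w0, w1, w3}.

3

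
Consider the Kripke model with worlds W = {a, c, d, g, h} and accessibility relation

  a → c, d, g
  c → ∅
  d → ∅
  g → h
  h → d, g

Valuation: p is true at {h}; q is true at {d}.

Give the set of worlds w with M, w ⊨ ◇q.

{a, h}

a: successors {c, d, g}; q there: c:F, d:T, g:F. ✓
c: no successors, so ◇q fails. ✗
d: no successors, so ◇q fails. ✗
g: successors {h}; q there: h:F. ✗
h: successors {d, g}; q there: d:T, g:F. ✓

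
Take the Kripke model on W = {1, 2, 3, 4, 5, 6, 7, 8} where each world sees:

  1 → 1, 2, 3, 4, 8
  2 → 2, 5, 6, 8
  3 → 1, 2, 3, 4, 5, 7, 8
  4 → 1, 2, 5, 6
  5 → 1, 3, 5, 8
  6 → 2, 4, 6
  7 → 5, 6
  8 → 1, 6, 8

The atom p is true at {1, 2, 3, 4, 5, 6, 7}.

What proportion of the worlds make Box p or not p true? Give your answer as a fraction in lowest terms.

1/2

1: Box p is F, not p is F. ✗
2: Box p is F, not p is F. ✗
3: Box p is F, not p is F. ✗
4: Box p is T, not p is F. ✓
5: Box p is F, not p is F. ✗
6: Box p is T, not p is F. ✓
7: Box p is T, not p is F. ✓
8: Box p is F, not p is T. ✓
That's 4 of 8 worlds, so 4/8 = 1/2.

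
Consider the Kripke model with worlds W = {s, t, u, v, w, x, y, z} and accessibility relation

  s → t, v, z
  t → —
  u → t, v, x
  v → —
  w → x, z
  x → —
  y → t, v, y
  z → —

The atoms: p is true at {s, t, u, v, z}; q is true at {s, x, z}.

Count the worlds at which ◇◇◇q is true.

s: successors {t, v, z}; ◇◇q there: t:F, v:F, z:F. ✗
t: no successors, so ◇◇◇q fails. ✗
u: successors {t, v, x}; ◇◇q there: t:F, v:F, x:F. ✗
v: no successors, so ◇◇◇q fails. ✗
w: successors {x, z}; ◇◇q there: x:F, z:F. ✗
x: no successors, so ◇◇◇q fails. ✗
y: successors {t, v, y}; ◇◇q there: t:F, v:F, y:F. ✗
z: no successors, so ◇◇◇q fails. ✗
Satisfying worlds: ∅.

0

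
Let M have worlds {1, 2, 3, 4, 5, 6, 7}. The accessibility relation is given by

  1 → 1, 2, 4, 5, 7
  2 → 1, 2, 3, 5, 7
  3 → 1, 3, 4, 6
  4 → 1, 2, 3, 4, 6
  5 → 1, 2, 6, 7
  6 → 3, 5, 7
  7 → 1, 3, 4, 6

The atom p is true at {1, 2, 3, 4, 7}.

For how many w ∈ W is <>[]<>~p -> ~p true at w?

2

1: <>[]<>~p is T, ~p is F. ✗
2: <>[]<>~p is T, ~p is F. ✗
3: <>[]<>~p is T, ~p is F. ✗
4: <>[]<>~p is T, ~p is F. ✗
5: <>[]<>~p is T, ~p is T. ✓
6: <>[]<>~p is T, ~p is T. ✓
7: <>[]<>~p is T, ~p is F. ✗
Satisfying worlds: {5, 6}.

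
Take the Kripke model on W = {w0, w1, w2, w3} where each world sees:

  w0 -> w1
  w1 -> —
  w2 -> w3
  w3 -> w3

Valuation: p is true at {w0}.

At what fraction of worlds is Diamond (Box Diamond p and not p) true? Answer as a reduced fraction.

w0: successors {w1}; Box Diamond p and not p there: w1:T. ✓
w1: no successors, so Diamond (Box Diamond p and not p) fails. ✗
w2: successors {w3}; Box Diamond p and not p there: w3:F. ✗
w3: successors {w3}; Box Diamond p and not p there: w3:F. ✗
That's 1 of 4 worlds, so 1/4.

1/4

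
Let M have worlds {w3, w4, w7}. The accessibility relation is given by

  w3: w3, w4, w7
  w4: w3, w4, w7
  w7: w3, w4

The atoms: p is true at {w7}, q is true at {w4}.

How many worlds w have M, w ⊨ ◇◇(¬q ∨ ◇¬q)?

3

w3: successors {w3, w4, w7}; ◇(¬q ∨ ◇¬q) there: w3:T, w4:T, w7:T. ✓
w4: successors {w3, w4, w7}; ◇(¬q ∨ ◇¬q) there: w3:T, w4:T, w7:T. ✓
w7: successors {w3, w4}; ◇(¬q ∨ ◇¬q) there: w3:T, w4:T. ✓
Satisfying worlds: {w3, w4, w7}.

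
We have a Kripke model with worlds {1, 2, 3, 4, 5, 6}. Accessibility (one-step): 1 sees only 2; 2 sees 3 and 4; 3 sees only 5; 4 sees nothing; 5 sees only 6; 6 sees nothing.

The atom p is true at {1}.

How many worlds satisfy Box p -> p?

4

1: Box p is F, p is T. ✓
2: Box p is F, p is F. ✓
3: Box p is F, p is F. ✓
4: Box p is T, p is F. ✗
5: Box p is F, p is F. ✓
6: Box p is T, p is F. ✗
Satisfying worlds: {1, 2, 3, 5}.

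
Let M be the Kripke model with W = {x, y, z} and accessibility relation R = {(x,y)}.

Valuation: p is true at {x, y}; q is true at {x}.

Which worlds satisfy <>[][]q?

{x}

x: successors {y}; [][]q there: y:T. ✓
y: no successors, so <>[][]q fails. ✗
z: no successors, so <>[][]q fails. ✗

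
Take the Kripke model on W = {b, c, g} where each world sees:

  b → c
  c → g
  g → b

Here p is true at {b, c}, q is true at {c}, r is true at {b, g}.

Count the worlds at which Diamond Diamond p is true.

b: successors {c}; Diamond p there: c:F. ✗
c: successors {g}; Diamond p there: g:T. ✓
g: successors {b}; Diamond p there: b:T. ✓
Satisfying worlds: {c, g}.

2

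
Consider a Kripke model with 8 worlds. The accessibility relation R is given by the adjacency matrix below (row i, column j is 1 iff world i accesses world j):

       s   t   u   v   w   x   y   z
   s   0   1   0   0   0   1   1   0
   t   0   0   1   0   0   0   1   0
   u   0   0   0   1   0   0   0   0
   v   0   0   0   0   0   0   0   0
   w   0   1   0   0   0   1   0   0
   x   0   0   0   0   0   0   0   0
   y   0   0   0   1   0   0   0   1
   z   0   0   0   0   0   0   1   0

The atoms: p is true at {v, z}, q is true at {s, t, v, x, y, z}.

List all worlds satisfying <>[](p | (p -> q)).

s: successors {t, x, y}; [](p | (p -> q)) there: t:T, x:T, y:T. ✓
t: successors {u, y}; [](p | (p -> q)) there: u:T, y:T. ✓
u: successors {v}; [](p | (p -> q)) there: v:T. ✓
v: no successors, so <>[](p | (p -> q)) fails. ✗
w: successors {t, x}; [](p | (p -> q)) there: t:T, x:T. ✓
x: no successors, so <>[](p | (p -> q)) fails. ✗
y: successors {v, z}; [](p | (p -> q)) there: v:T, z:T. ✓
z: successors {y}; [](p | (p -> q)) there: y:T. ✓

{s, t, u, w, y, z}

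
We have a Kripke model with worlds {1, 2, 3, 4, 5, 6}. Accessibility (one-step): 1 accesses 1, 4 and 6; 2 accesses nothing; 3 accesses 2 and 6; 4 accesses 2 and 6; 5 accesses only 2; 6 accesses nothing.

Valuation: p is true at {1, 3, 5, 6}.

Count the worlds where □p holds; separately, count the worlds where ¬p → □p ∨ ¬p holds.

For □p:
1: successors {1, 4, 6}; p there: 1:T, 4:F, 6:T. ✗
2: no successors, so □p holds vacuously. ✓
3: successors {2, 6}; p there: 2:F, 6:T. ✗
4: successors {2, 6}; p there: 2:F, 6:T. ✗
5: successors {2}; p there: 2:F. ✗
6: no successors, so □p holds vacuously. ✓
— 2 worlds.
For ¬p → □p ∨ ¬p:
1: ¬p is F, □p ∨ ¬p is F. ✓
2: ¬p is T, □p ∨ ¬p is T. ✓
3: ¬p is F, □p ∨ ¬p is F. ✓
4: ¬p is T, □p ∨ ¬p is T. ✓
5: ¬p is F, □p ∨ ¬p is F. ✓
6: ¬p is F, □p ∨ ¬p is T. ✓
— 6 worlds.

2 and 6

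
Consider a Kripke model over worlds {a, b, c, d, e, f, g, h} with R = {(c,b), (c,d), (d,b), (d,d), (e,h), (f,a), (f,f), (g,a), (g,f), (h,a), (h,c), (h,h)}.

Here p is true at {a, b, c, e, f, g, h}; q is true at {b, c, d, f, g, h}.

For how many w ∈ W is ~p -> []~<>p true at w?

a: ~p is F, []~<>p is T. ✓
b: ~p is F, []~<>p is T. ✓
c: ~p is F, []~<>p is F. ✓
d: ~p is T, []~<>p is F. ✗
e: ~p is F, []~<>p is F. ✓
f: ~p is F, []~<>p is F. ✓
g: ~p is F, []~<>p is F. ✓
h: ~p is F, []~<>p is F. ✓
Satisfying worlds: {a, b, c, e, f, g, h}.

7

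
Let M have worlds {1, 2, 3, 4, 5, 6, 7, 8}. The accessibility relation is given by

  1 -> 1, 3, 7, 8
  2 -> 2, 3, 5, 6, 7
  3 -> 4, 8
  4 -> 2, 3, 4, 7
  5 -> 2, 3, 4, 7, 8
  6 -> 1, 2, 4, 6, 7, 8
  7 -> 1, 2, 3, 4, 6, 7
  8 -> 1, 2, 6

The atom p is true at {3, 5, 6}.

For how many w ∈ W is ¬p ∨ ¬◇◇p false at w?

3

1: ¬p is T, ¬◇◇p is F. ✓
2: ¬p is T, ¬◇◇p is F. ✓
3: ¬p is F, ¬◇◇p is F. ✗
4: ¬p is T, ¬◇◇p is F. ✓
5: ¬p is F, ¬◇◇p is F. ✗
6: ¬p is F, ¬◇◇p is F. ✗
7: ¬p is T, ¬◇◇p is F. ✓
8: ¬p is T, ¬◇◇p is F. ✓
Satisfying worlds: {1, 2, 4, 7, 8}.
So ¬p ∨ ¬◇◇p fails at the other 3 worlds.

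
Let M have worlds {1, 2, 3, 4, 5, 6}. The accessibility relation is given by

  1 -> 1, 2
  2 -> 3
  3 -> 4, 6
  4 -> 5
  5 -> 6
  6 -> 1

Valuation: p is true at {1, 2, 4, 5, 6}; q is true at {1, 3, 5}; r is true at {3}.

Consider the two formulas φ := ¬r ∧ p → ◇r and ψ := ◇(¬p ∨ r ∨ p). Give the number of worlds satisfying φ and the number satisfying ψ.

2 and 6

For ¬r ∧ p → ◇r:
1: ¬r ∧ p is T, ◇r is F. ✗
2: ¬r ∧ p is T, ◇r is T. ✓
3: ¬r ∧ p is F, ◇r is F. ✓
4: ¬r ∧ p is T, ◇r is F. ✗
5: ¬r ∧ p is T, ◇r is F. ✗
6: ¬r ∧ p is T, ◇r is F. ✗
— 2 worlds.
For ◇(¬p ∨ r ∨ p):
1: successors {1, 2}; ¬p ∨ r ∨ p there: 1:T, 2:T. ✓
2: successors {3}; ¬p ∨ r ∨ p there: 3:T. ✓
3: successors {4, 6}; ¬p ∨ r ∨ p there: 4:T, 6:T. ✓
4: successors {5}; ¬p ∨ r ∨ p there: 5:T. ✓
5: successors {6}; ¬p ∨ r ∨ p there: 6:T. ✓
6: successors {1}; ¬p ∨ r ∨ p there: 1:T. ✓
— 6 worlds.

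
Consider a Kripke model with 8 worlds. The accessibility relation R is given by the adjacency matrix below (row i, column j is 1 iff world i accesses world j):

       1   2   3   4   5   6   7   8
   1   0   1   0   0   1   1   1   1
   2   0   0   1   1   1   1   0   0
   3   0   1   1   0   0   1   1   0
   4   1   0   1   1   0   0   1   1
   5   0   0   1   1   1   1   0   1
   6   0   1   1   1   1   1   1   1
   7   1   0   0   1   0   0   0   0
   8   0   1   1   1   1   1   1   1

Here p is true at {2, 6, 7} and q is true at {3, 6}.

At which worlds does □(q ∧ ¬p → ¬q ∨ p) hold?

{1, 7}

1: successors {2, 5, 6, 7, 8}; q ∧ ¬p → ¬q ∨ p there: 2:T, 5:T, 6:T, 7:T, 8:T. ✓
2: successors {3, 4, 5, 6}; q ∧ ¬p → ¬q ∨ p there: 3:F, 4:T, 5:T, 6:T. ✗
3: successors {2, 3, 6, 7}; q ∧ ¬p → ¬q ∨ p there: 2:T, 3:F, 6:T, 7:T. ✗
4: successors {1, 3, 4, 7, 8}; q ∧ ¬p → ¬q ∨ p there: 1:T, 3:F, 4:T, 7:T, 8:T. ✗
5: successors {3, 4, 5, 6, 8}; q ∧ ¬p → ¬q ∨ p there: 3:F, 4:T, 5:T, 6:T, 8:T. ✗
6: successors {2, 3, 4, 5, 6, 7, 8}; q ∧ ¬p → ¬q ∨ p there: 2:T, 3:F, 4:T, 5:T, 6:T, 7:T, 8:T. ✗
7: successors {1, 4}; q ∧ ¬p → ¬q ∨ p there: 1:T, 4:T. ✓
8: successors {2, 3, 4, 5, 6, 7, 8}; q ∧ ¬p → ¬q ∨ p there: 2:T, 3:F, 4:T, 5:T, 6:T, 7:T, 8:T. ✗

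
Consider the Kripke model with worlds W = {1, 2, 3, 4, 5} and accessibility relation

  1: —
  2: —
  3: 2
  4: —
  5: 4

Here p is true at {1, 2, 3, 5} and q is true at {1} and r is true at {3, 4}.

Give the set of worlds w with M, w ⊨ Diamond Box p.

{3, 5}

1: no successors, so Diamond Box p fails. ✗
2: no successors, so Diamond Box p fails. ✗
3: successors {2}; Box p there: 2:T. ✓
4: no successors, so Diamond Box p fails. ✗
5: successors {4}; Box p there: 4:T. ✓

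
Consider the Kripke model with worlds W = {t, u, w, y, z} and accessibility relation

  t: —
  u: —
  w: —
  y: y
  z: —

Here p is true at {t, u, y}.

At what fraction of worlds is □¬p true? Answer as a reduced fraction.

t: no successors, so □¬p holds vacuously. ✓
u: no successors, so □¬p holds vacuously. ✓
w: no successors, so □¬p holds vacuously. ✓
y: successors {y}; ¬p there: y:F. ✗
z: no successors, so □¬p holds vacuously. ✓
That's 4 of 5 worlds, so 4/5.

4/5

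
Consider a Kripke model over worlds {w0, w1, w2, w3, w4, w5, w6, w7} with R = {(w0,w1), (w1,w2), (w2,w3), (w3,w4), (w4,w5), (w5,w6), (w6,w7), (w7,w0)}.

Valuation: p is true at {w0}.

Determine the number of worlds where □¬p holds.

w0: successors {w1}; ¬p there: w1:T. ✓
w1: successors {w2}; ¬p there: w2:T. ✓
w2: successors {w3}; ¬p there: w3:T. ✓
w3: successors {w4}; ¬p there: w4:T. ✓
w4: successors {w5}; ¬p there: w5:T. ✓
w5: successors {w6}; ¬p there: w6:T. ✓
w6: successors {w7}; ¬p there: w7:T. ✓
w7: successors {w0}; ¬p there: w0:F. ✗
Satisfying worlds: {w0, w1, w2, w3, w4, w5, w6}.

7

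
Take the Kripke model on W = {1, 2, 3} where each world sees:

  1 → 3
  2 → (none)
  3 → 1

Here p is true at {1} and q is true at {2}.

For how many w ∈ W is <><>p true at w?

1

1: successors {3}; <>p there: 3:T. ✓
2: no successors, so <><>p fails. ✗
3: successors {1}; <>p there: 1:F. ✗
Satisfying worlds: {1}.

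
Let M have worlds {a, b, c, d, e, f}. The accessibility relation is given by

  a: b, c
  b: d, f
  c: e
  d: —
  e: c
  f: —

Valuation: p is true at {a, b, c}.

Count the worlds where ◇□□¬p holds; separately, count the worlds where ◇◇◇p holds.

For ◇□□¬p:
a: successors {b, c}; □□¬p there: b:T, c:F. ✓
b: successors {d, f}; □□¬p there: d:T, f:T. ✓
c: successors {e}; □□¬p there: e:T. ✓
d: no successors, so ◇□□¬p fails. ✗
e: successors {c}; □□¬p there: c:F. ✗
f: no successors, so ◇□□¬p fails. ✗
— 3 worlds.
For ◇◇◇p:
a: successors {b, c}; ◇◇p there: b:F, c:T. ✓
b: successors {d, f}; ◇◇p there: d:F, f:F. ✗
c: successors {e}; ◇◇p there: e:F. ✗
d: no successors, so ◇◇◇p fails. ✗
e: successors {c}; ◇◇p there: c:T. ✓
f: no successors, so ◇◇◇p fails. ✗
— 2 worlds.

3 and 2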